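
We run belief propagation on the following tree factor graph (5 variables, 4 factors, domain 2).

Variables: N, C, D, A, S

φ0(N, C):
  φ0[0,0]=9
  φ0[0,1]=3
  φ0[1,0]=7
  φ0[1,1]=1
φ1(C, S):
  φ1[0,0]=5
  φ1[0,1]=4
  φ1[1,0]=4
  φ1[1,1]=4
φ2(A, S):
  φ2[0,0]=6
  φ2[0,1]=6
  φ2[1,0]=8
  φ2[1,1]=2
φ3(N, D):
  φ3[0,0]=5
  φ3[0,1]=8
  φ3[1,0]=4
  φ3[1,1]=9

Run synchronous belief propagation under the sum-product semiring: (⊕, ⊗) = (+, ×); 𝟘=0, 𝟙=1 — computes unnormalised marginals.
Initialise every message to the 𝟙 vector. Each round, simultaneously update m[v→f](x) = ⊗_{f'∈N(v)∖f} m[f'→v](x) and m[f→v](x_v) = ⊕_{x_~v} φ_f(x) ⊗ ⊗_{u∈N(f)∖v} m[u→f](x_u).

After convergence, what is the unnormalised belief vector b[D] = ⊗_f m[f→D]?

init: all messages = 𝟙 over 2 values
r1 m[φ0→N] = [12, 8]
r1 m[φ0→C] = [16, 4]
r1 m[φ1→C] = [9, 8]
r1 m[φ1→S] = [9, 8]
r1 m[φ2→A] = [12, 10]
r1 m[φ2→S] = [14, 8]
r1 m[φ3→N] = [13, 13]
r1 m[φ3→D] = [9, 17]
r1 m[N→φ0] = [1, 1]
r1 m[N→φ3] = [1, 1]
r1 m[C→φ0] = [1, 1]
r1 m[C→φ1] = [1, 1]
r1 m[D→φ3] = [1, 1]
r1 m[A→φ2] = [1, 1]
r1 m[S→φ1] = [1, 1]
r1 m[S→φ2] = [1, 1]
r2 m[φ0→N] = [12, 8]
r2 m[φ0→C] = [16, 4]
r2 m[φ1→C] = [9, 8]
r2 m[φ1→S] = [9, 8]
r2 m[φ2→A] = [12, 10]
r2 m[φ2→S] = [14, 8]
r2 m[φ3→N] = [13, 13]
r2 m[φ3→D] = [9, 17]
r2 m[N→φ0] = [13, 13]
r2 m[N→φ3] = [12, 8]
r2 m[C→φ0] = [9, 8]
r2 m[C→φ1] = [16, 4]
r2 m[D→φ3] = [1, 1]
r2 m[A→φ2] = [1, 1]
r2 m[S→φ1] = [14, 8]
r2 m[S→φ2] = [9, 8]
r3 m[φ0→N] = [105, 71]
r3 m[φ0→C] = [208, 52]
r3 m[φ1→C] = [102, 88]
r3 m[φ1→S] = [96, 80]
r3 m[φ2→A] = [102, 88]
r3 m[φ2→S] = [14, 8]
r3 m[φ3→N] = [13, 13]
r3 m[φ3→D] = [92, 168]
r3 m[N→φ0] = [13, 13]
r3 m[N→φ3] = [12, 8]
r3 m[C→φ0] = [9, 8]
r3 m[C→φ1] = [16, 4]
r3 m[D→φ3] = [1, 1]
r3 m[A→φ2] = [1, 1]
r3 m[S→φ1] = [14, 8]
r3 m[S→φ2] = [9, 8]
r4 m[φ0→N] = [105, 71]
r4 m[φ0→C] = [208, 52]
r4 m[φ1→C] = [102, 88]
r4 m[φ1→S] = [96, 80]
r4 m[φ2→A] = [102, 88]
r4 m[φ2→S] = [14, 8]
r4 m[φ3→N] = [13, 13]
r4 m[φ3→D] = [92, 168]
r4 m[N→φ0] = [13, 13]
r4 m[N→φ3] = [105, 71]
r4 m[C→φ0] = [102, 88]
r4 m[C→φ1] = [208, 52]
r4 m[D→φ3] = [1, 1]
r4 m[A→φ2] = [1, 1]
r4 m[S→φ1] = [14, 8]
r4 m[S→φ2] = [96, 80]
r5 m[φ0→N] = [1182, 802]
r5 m[φ0→C] = [208, 52]
r5 m[φ1→C] = [102, 88]
r5 m[φ1→S] = [1248, 1040]
r5 m[φ2→A] = [1056, 928]
r5 m[φ2→S] = [14, 8]
r5 m[φ3→N] = [13, 13]
r5 m[φ3→D] = [809, 1479]
r5 m[N→φ0] = [13, 13]
r5 m[N→φ3] = [105, 71]
r5 m[C→φ0] = [102, 88]
r5 m[C→φ1] = [208, 52]
r5 m[D→φ3] = [1, 1]
r5 m[A→φ2] = [1, 1]
r5 m[S→φ1] = [14, 8]
r5 m[S→φ2] = [96, 80]
r6 m[φ0→N] = [1182, 802]
r6 m[φ0→C] = [208, 52]
r6 m[φ1→C] = [102, 88]
r6 m[φ1→S] = [1248, 1040]
r6 m[φ2→A] = [1056, 928]
r6 m[φ2→S] = [14, 8]
r6 m[φ3→N] = [13, 13]
r6 m[φ3→D] = [809, 1479]
r6 m[N→φ0] = [13, 13]
r6 m[N→φ3] = [1182, 802]
r6 m[C→φ0] = [102, 88]
r6 m[C→φ1] = [208, 52]
r6 m[D→φ3] = [1, 1]
r6 m[A→φ2] = [1, 1]
r6 m[S→φ1] = [14, 8]
r6 m[S→φ2] = [1248, 1040]
r7 m[φ0→N] = [1182, 802]
r7 m[φ0→C] = [208, 52]
r7 m[φ1→C] = [102, 88]
r7 m[φ1→S] = [1248, 1040]
r7 m[φ2→A] = [13728, 12064]
r7 m[φ2→S] = [14, 8]
r7 m[φ3→N] = [13, 13]
r7 m[φ3→D] = [9118, 16674]
r7 m[N→φ0] = [13, 13]
r7 m[N→φ3] = [1182, 802]
r7 m[C→φ0] = [102, 88]
r7 m[C→φ1] = [208, 52]
r7 m[D→φ3] = [1, 1]
r7 m[A→φ2] = [1, 1]
r7 m[S→φ1] = [14, 8]
r7 m[S→φ2] = [1248, 1040]
r8 m[φ0→N] = [1182, 802]
r8 m[φ0→C] = [208, 52]
r8 m[φ1→C] = [102, 88]
r8 m[φ1→S] = [1248, 1040]
r8 m[φ2→A] = [13728, 12064]
r8 m[φ2→S] = [14, 8]
r8 m[φ3→N] = [13, 13]
r8 m[φ3→D] = [9118, 16674]
r8 m[N→φ0] = [13, 13]
r8 m[N→φ3] = [1182, 802]
r8 m[C→φ0] = [102, 88]
r8 m[C→φ1] = [208, 52]
r8 m[D→φ3] = [1, 1]
r8 m[A→φ2] = [1, 1]
r8 m[S→φ1] = [14, 8]
r8 m[S→φ2] = [1248, 1040]
fixed point reached at round 8
b[D] = ⊗ incoming = [9118, 16674]

b[D] = [9118, 16674]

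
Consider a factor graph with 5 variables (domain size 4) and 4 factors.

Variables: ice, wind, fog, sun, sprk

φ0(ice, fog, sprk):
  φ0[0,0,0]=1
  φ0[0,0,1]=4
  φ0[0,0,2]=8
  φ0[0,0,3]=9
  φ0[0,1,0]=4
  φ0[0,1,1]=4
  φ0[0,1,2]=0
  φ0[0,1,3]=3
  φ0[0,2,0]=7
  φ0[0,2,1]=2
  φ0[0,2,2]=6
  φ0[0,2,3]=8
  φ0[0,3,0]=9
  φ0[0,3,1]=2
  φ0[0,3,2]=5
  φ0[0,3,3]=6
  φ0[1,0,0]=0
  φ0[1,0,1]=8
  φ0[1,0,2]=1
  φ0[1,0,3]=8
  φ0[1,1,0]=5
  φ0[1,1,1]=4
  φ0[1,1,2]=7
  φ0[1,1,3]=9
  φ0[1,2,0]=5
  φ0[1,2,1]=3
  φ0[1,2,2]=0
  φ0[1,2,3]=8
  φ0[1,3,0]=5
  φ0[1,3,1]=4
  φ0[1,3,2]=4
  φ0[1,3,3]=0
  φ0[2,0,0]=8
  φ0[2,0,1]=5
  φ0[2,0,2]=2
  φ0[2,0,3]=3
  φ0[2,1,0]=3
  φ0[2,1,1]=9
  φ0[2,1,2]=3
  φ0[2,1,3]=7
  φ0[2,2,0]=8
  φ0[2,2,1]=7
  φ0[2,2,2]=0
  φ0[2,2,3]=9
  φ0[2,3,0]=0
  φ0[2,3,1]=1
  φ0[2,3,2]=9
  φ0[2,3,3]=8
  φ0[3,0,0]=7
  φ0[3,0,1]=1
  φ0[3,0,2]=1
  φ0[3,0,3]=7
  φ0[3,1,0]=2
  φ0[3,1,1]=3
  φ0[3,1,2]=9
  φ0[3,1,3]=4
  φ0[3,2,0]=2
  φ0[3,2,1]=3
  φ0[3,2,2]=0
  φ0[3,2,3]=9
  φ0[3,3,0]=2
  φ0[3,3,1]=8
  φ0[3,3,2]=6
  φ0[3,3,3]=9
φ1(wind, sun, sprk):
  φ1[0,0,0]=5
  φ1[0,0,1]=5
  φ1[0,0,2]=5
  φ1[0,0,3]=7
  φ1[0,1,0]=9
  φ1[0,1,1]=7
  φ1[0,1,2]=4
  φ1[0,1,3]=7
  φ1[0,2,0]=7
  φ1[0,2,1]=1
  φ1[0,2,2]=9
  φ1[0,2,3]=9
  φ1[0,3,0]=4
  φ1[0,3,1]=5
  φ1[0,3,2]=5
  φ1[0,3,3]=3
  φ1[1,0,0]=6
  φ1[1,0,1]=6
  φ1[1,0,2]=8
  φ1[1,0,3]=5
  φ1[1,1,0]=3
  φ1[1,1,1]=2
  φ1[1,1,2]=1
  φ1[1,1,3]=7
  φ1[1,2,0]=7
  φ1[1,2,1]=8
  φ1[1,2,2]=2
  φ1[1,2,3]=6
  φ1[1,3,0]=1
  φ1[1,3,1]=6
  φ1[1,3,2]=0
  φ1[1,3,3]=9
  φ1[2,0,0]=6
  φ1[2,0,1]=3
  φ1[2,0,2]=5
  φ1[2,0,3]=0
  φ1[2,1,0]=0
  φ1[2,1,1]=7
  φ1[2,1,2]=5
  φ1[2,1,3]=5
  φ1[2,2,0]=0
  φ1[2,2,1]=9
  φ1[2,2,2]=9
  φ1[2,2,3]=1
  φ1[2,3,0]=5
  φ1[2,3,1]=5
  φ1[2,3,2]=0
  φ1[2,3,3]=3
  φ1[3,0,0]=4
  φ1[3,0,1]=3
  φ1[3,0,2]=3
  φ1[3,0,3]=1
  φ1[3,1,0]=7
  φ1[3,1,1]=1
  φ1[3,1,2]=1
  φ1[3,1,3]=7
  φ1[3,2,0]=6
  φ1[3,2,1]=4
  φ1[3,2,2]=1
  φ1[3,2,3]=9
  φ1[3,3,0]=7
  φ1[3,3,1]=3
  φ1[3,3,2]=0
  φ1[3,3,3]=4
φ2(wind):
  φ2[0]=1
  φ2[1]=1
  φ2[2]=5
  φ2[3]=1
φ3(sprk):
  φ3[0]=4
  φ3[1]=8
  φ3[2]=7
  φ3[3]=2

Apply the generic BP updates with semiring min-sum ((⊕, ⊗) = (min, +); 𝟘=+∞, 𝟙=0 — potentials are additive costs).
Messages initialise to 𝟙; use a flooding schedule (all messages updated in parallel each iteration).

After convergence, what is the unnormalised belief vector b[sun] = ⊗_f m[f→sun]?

b[sun] = [4, 8, 8, 6]

init: all messages = 𝟙 over 4 values
r1 m[φ0→ice] = [0, 0, 0, 0]
r1 m[φ0→fog] = [0, 0, 0, 0]
r1 m[φ0→sprk] = [0, 1, 0, 0]
r1 m[φ1→wind] = [1, 0, 0, 0]
r1 m[φ1→sun] = [0, 0, 0, 0]
r1 m[φ1→sprk] = [0, 1, 0, 0]
r1 m[φ2→wind] = [1, 1, 5, 1]
r1 m[φ3→sprk] = [4, 8, 7, 2]
r1 m[ice→φ0] = [0, 0, 0, 0]
r1 m[wind→φ1] = [0, 0, 0, 0]
r1 m[wind→φ2] = [0, 0, 0, 0]
r1 m[fog→φ0] = [0, 0, 0, 0]
r1 m[sun→φ1] = [0, 0, 0, 0]
r1 m[sprk→φ0] = [0, 0, 0, 0]
r1 m[sprk→φ1] = [0, 0, 0, 0]
r1 m[sprk→φ3] = [0, 0, 0, 0]
r2 m[φ0→ice] = [0, 0, 0, 0]
r2 m[φ0→fog] = [0, 0, 0, 0]
r2 m[φ0→sprk] = [0, 1, 0, 0]
r2 m[φ1→wind] = [1, 0, 0, 0]
r2 m[φ1→sun] = [0, 0, 0, 0]
r2 m[φ1→sprk] = [0, 1, 0, 0]
r2 m[φ2→wind] = [1, 1, 5, 1]
r2 m[φ3→sprk] = [4, 8, 7, 2]
r2 m[ice→φ0] = [0, 0, 0, 0]
r2 m[wind→φ1] = [1, 1, 5, 1]
r2 m[wind→φ2] = [1, 0, 0, 0]
r2 m[fog→φ0] = [0, 0, 0, 0]
r2 m[sun→φ1] = [0, 0, 0, 0]
r2 m[sprk→φ0] = [4, 9, 7, 2]
r2 m[sprk→φ1] = [4, 9, 7, 2]
r2 m[sprk→φ3] = [0, 2, 0, 0]
r3 m[φ0→ice] = [5, 2, 4, 6]
r3 m[φ0→fog] = [4, 5, 6, 2]
r3 m[φ0→sprk] = [0, 1, 0, 0]
r3 m[φ1→wind] = [5, 5, 2, 3]
r3 m[φ1→sun] = [4, 8, 8, 6]
r3 m[φ1→sprk] = [2, 2, 1, 2]
r3 m[φ2→wind] = [1, 1, 5, 1]
r3 m[φ3→sprk] = [4, 8, 7, 2]
r3 m[ice→φ0] = [0, 0, 0, 0]
r3 m[wind→φ1] = [1, 1, 5, 1]
r3 m[wind→φ2] = [1, 0, 0, 0]
r3 m[fog→φ0] = [0, 0, 0, 0]
r3 m[sun→φ1] = [0, 0, 0, 0]
r3 m[sprk→φ0] = [4, 9, 7, 2]
r3 m[sprk→φ1] = [4, 9, 7, 2]
r3 m[sprk→φ3] = [0, 2, 0, 0]
r4 m[φ0→ice] = [5, 2, 4, 6]
r4 m[φ0→fog] = [4, 5, 6, 2]
r4 m[φ0→sprk] = [0, 1, 0, 0]
r4 m[φ1→wind] = [5, 5, 2, 3]
r4 m[φ1→sun] = [4, 8, 8, 6]
r4 m[φ1→sprk] = [2, 2, 1, 2]
r4 m[φ2→wind] = [1, 1, 5, 1]
r4 m[φ3→sprk] = [4, 8, 7, 2]
r4 m[ice→φ0] = [0, 0, 0, 0]
r4 m[wind→φ1] = [1, 1, 5, 1]
r4 m[wind→φ2] = [5, 5, 2, 3]
r4 m[fog→φ0] = [0, 0, 0, 0]
r4 m[sun→φ1] = [0, 0, 0, 0]
r4 m[sprk→φ0] = [6, 10, 8, 4]
r4 m[sprk→φ1] = [4, 9, 7, 2]
r4 m[sprk→φ3] = [2, 3, 1, 2]
r5 m[φ0→ice] = [7, 4, 6, 8]
r5 m[φ0→fog] = [6, 7, 8, 4]
r5 m[φ0→sprk] = [0, 1, 0, 0]
r5 m[φ1→wind] = [5, 5, 2, 3]
r5 m[φ1→sun] = [4, 8, 8, 6]
r5 m[φ1→sprk] = [2, 2, 1, 2]
r5 m[φ2→wind] = [1, 1, 5, 1]
r5 m[φ3→sprk] = [4, 8, 7, 2]
r5 m[ice→φ0] = [0, 0, 0, 0]
r5 m[wind→φ1] = [1, 1, 5, 1]
r5 m[wind→φ2] = [5, 5, 2, 3]
r5 m[fog→φ0] = [0, 0, 0, 0]
r5 m[sun→φ1] = [0, 0, 0, 0]
r5 m[sprk→φ0] = [6, 10, 8, 4]
r5 m[sprk→φ1] = [4, 9, 7, 2]
r5 m[sprk→φ3] = [2, 3, 1, 2]
r6 m[φ0→ice] = [7, 4, 6, 8]
r6 m[φ0→fog] = [6, 7, 8, 4]
r6 m[φ0→sprk] = [0, 1, 0, 0]
r6 m[φ1→wind] = [5, 5, 2, 3]
r6 m[φ1→sun] = [4, 8, 8, 6]
r6 m[φ1→sprk] = [2, 2, 1, 2]
r6 m[φ2→wind] = [1, 1, 5, 1]
r6 m[φ3→sprk] = [4, 8, 7, 2]
r6 m[ice→φ0] = [0, 0, 0, 0]
r6 m[wind→φ1] = [1, 1, 5, 1]
r6 m[wind→φ2] = [5, 5, 2, 3]
r6 m[fog→φ0] = [0, 0, 0, 0]
r6 m[sun→φ1] = [0, 0, 0, 0]
r6 m[sprk→φ0] = [6, 10, 8, 4]
r6 m[sprk→φ1] = [4, 9, 7, 2]
r6 m[sprk→φ3] = [2, 3, 1, 2]
fixed point reached at round 6
b[sun] = ⊗ incoming = [4, 8, 8, 6]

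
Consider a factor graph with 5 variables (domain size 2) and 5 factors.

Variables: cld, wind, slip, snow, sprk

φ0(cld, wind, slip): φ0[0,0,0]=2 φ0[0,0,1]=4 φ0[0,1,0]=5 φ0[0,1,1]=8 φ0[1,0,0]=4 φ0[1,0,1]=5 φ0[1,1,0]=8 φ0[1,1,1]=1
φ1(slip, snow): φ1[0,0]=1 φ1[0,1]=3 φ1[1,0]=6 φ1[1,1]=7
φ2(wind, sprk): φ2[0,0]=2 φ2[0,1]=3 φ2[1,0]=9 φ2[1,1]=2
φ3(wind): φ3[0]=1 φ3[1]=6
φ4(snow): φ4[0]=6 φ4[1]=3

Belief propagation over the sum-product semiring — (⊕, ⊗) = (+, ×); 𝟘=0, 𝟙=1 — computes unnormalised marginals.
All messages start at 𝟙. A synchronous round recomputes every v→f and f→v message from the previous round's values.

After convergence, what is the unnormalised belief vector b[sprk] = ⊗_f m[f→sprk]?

init: all messages = 𝟙 over 2 values
r1 m[φ0→cld] = [19, 18]
r1 m[φ0→wind] = [15, 22]
r1 m[φ0→slip] = [19, 18]
r1 m[φ1→slip] = [4, 13]
r1 m[φ1→snow] = [7, 10]
r1 m[φ2→wind] = [5, 11]
r1 m[φ2→sprk] = [11, 5]
r1 m[φ3→wind] = [1, 6]
r1 m[φ4→snow] = [6, 3]
r1 m[cld→φ0] = [1, 1]
r1 m[wind→φ0] = [1, 1]
r1 m[wind→φ2] = [1, 1]
r1 m[wind→φ3] = [1, 1]
r1 m[slip→φ0] = [1, 1]
r1 m[slip→φ1] = [1, 1]
r1 m[snow→φ1] = [1, 1]
r1 m[snow→φ4] = [1, 1]
r1 m[sprk→φ2] = [1, 1]
r2 m[φ0→cld] = [19, 18]
r2 m[φ0→wind] = [15, 22]
r2 m[φ0→slip] = [19, 18]
r2 m[φ1→slip] = [4, 13]
r2 m[φ1→snow] = [7, 10]
r2 m[φ2→wind] = [5, 11]
r2 m[φ2→sprk] = [11, 5]
r2 m[φ3→wind] = [1, 6]
r2 m[φ4→snow] = [6, 3]
r2 m[cld→φ0] = [1, 1]
r2 m[wind→φ0] = [5, 66]
r2 m[wind→φ2] = [15, 132]
r2 m[wind→φ3] = [75, 242]
r2 m[slip→φ0] = [4, 13]
r2 m[slip→φ1] = [19, 18]
r2 m[snow→φ1] = [6, 3]
r2 m[snow→φ4] = [7, 10]
r2 m[sprk→φ2] = [1, 1]
r3 m[φ0→cld] = [8484, 3375]
r3 m[φ0→wind] = [141, 169]
r3 m[φ0→slip] = [888, 639]
r3 m[φ1→slip] = [15, 57]
r3 m[φ1→snow] = [127, 183]
r3 m[φ2→wind] = [5, 11]
r3 m[φ2→sprk] = [1218, 309]
r3 m[φ3→wind] = [1, 6]
r3 m[φ4→snow] = [6, 3]
r3 m[cld→φ0] = [1, 1]
r3 m[wind→φ0] = [5, 66]
r3 m[wind→φ2] = [15, 132]
r3 m[wind→φ3] = [75, 242]
r3 m[slip→φ0] = [4, 13]
r3 m[slip→φ1] = [19, 18]
r3 m[snow→φ1] = [6, 3]
r3 m[snow→φ4] = [7, 10]
r3 m[sprk→φ2] = [1, 1]
r4 m[φ0→cld] = [8484, 3375]
r4 m[φ0→wind] = [141, 169]
r4 m[φ0→slip] = [888, 639]
r4 m[φ1→slip] = [15, 57]
r4 m[φ1→snow] = [127, 183]
r4 m[φ2→wind] = [5, 11]
r4 m[φ2→sprk] = [1218, 309]
r4 m[φ3→wind] = [1, 6]
r4 m[φ4→snow] = [6, 3]
r4 m[cld→φ0] = [1, 1]
r4 m[wind→φ0] = [5, 66]
r4 m[wind→φ2] = [141, 1014]
r4 m[wind→φ3] = [705, 1859]
r4 m[slip→φ0] = [15, 57]
r4 m[slip→φ1] = [888, 639]
r4 m[snow→φ1] = [6, 3]
r4 m[snow→φ4] = [127, 183]
r4 m[sprk→φ2] = [1, 1]
r5 m[φ0→cld] = [36336, 13407]
r5 m[φ0→wind] = [603, 708]
r5 m[φ0→slip] = [888, 639]
r5 m[φ1→slip] = [15, 57]
r5 m[φ1→snow] = [4722, 7137]
r5 m[φ2→wind] = [5, 11]
r5 m[φ2→sprk] = [9408, 2451]
r5 m[φ3→wind] = [1, 6]
r5 m[φ4→snow] = [6, 3]
r5 m[cld→φ0] = [1, 1]
r5 m[wind→φ0] = [5, 66]
r5 m[wind→φ2] = [141, 1014]
r5 m[wind→φ3] = [705, 1859]
r5 m[slip→φ0] = [15, 57]
r5 m[slip→φ1] = [888, 639]
r5 m[snow→φ1] = [6, 3]
r5 m[snow→φ4] = [127, 183]
r5 m[sprk→φ2] = [1, 1]
r6 m[φ0→cld] = [36336, 13407]
r6 m[φ0→wind] = [603, 708]
r6 m[φ0→slip] = [888, 639]
r6 m[φ1→slip] = [15, 57]
r6 m[φ1→snow] = [4722, 7137]
r6 m[φ2→wind] = [5, 11]
r6 m[φ2→sprk] = [9408, 2451]
r6 m[φ3→wind] = [1, 6]
r6 m[φ4→snow] = [6, 3]
r6 m[cld→φ0] = [1, 1]
r6 m[wind→φ0] = [5, 66]
r6 m[wind→φ2] = [603, 4248]
r6 m[wind→φ3] = [3015, 7788]
r6 m[slip→φ0] = [15, 57]
r6 m[slip→φ1] = [888, 639]
r6 m[snow→φ1] = [6, 3]
r6 m[snow→φ4] = [4722, 7137]
r6 m[sprk→φ2] = [1, 1]
r7 m[φ0→cld] = [36336, 13407]
r7 m[φ0→wind] = [603, 708]
r7 m[φ0→slip] = [888, 639]
r7 m[φ1→slip] = [15, 57]
r7 m[φ1→snow] = [4722, 7137]
r7 m[φ2→wind] = [5, 11]
r7 m[φ2→sprk] = [39438, 10305]
r7 m[φ3→wind] = [1, 6]
r7 m[φ4→snow] = [6, 3]
r7 m[cld→φ0] = [1, 1]
r7 m[wind→φ0] = [5, 66]
r7 m[wind→φ2] = [603, 4248]
r7 m[wind→φ3] = [3015, 7788]
r7 m[slip→φ0] = [15, 57]
r7 m[slip→φ1] = [888, 639]
r7 m[snow→φ1] = [6, 3]
r7 m[snow→φ4] = [4722, 7137]
r7 m[sprk→φ2] = [1, 1]
r8 m[φ0→cld] = [36336, 13407]
r8 m[φ0→wind] = [603, 708]
r8 m[φ0→slip] = [888, 639]
r8 m[φ1→slip] = [15, 57]
r8 m[φ1→snow] = [4722, 7137]
r8 m[φ2→wind] = [5, 11]
r8 m[φ2→sprk] = [39438, 10305]
r8 m[φ3→wind] = [1, 6]
r8 m[φ4→snow] = [6, 3]
r8 m[cld→φ0] = [1, 1]
r8 m[wind→φ0] = [5, 66]
r8 m[wind→φ2] = [603, 4248]
r8 m[wind→φ3] = [3015, 7788]
r8 m[slip→φ0] = [15, 57]
r8 m[slip→φ1] = [888, 639]
r8 m[snow→φ1] = [6, 3]
r8 m[snow→φ4] = [4722, 7137]
r8 m[sprk→φ2] = [1, 1]
fixed point reached at round 8
b[sprk] = ⊗ incoming = [39438, 10305]

b[sprk] = [39438, 10305]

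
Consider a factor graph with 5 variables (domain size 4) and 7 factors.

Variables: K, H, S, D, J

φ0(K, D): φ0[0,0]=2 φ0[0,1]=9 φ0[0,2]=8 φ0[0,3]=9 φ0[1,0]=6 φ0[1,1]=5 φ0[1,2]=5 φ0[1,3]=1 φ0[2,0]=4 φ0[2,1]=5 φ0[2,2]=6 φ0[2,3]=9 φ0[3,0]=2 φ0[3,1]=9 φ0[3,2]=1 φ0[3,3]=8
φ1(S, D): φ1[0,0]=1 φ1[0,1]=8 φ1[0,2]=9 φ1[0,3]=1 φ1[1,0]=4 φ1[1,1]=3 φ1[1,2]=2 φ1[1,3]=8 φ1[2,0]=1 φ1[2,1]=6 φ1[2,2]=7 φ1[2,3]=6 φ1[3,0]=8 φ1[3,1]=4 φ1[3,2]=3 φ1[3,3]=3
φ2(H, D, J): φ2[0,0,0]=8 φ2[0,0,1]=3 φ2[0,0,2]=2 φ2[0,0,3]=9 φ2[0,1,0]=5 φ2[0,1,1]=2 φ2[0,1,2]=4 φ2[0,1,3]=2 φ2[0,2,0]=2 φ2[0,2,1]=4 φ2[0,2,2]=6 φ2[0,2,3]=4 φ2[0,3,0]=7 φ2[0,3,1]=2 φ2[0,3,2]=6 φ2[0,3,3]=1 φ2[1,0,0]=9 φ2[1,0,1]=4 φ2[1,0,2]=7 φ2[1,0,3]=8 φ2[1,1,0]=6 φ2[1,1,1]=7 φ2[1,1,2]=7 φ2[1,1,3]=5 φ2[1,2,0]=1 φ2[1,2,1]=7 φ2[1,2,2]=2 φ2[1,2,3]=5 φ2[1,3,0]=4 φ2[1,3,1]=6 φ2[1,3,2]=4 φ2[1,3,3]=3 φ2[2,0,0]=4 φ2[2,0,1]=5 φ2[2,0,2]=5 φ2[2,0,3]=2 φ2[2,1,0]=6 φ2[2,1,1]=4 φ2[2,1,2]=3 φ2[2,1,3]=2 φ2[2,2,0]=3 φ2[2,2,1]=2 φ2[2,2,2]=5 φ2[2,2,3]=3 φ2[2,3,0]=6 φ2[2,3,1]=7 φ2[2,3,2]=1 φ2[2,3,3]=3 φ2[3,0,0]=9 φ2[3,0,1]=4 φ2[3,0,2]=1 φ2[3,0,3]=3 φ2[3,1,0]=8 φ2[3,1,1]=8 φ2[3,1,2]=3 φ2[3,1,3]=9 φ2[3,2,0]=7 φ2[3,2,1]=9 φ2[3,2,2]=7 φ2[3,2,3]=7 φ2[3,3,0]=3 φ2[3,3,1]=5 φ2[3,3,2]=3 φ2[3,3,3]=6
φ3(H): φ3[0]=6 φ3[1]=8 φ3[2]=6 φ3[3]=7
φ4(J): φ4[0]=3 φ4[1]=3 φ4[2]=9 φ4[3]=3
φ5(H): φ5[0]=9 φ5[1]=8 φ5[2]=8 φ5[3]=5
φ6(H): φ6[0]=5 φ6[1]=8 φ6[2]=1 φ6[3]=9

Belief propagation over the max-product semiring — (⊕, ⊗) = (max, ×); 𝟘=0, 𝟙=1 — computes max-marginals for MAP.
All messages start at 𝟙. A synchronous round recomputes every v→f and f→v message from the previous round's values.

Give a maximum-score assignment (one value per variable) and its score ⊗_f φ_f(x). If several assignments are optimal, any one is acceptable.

assignment: (K=0, H=1, S=0, D=1, J=2); score = 2322432

init: all messages = 𝟙 over 4 values
r1 m[φ0→K] = [9, 6, 9, 9]
r1 m[φ0→D] = [6, 9, 8, 9]
r1 m[φ1→S] = [9, 8, 7, 8]
r1 m[φ1→D] = [8, 8, 9, 8]
r1 m[φ2→H] = [9, 9, 7, 9]
r1 m[φ2→D] = [9, 9, 9, 7]
r1 m[φ2→J] = [9, 9, 7, 9]
r1 m[φ3→H] = [6, 8, 6, 7]
r1 m[φ4→J] = [3, 3, 9, 3]
r1 m[φ5→H] = [9, 8, 8, 5]
r1 m[φ6→H] = [5, 8, 1, 9]
r1 m[K→φ0] = [1, 1, 1, 1]
r1 m[H→φ2] = [1, 1, 1, 1]
r1 m[H→φ3] = [1, 1, 1, 1]
r1 m[H→φ5] = [1, 1, 1, 1]
r1 m[H→φ6] = [1, 1, 1, 1]
r1 m[S→φ1] = [1, 1, 1, 1]
r1 m[D→φ0] = [1, 1, 1, 1]
r1 m[D→φ1] = [1, 1, 1, 1]
r1 m[D→φ2] = [1, 1, 1, 1]
r1 m[J→φ2] = [1, 1, 1, 1]
r1 m[J→φ4] = [1, 1, 1, 1]
r2 m[φ0→K] = [9, 6, 9, 9]
r2 m[φ0→D] = [6, 9, 8, 9]
r2 m[φ1→S] = [9, 8, 7, 8]
r2 m[φ1→D] = [8, 8, 9, 8]
r2 m[φ2→H] = [9, 9, 7, 9]
r2 m[φ2→D] = [9, 9, 9, 7]
r2 m[φ2→J] = [9, 9, 7, 9]
r2 m[φ3→H] = [6, 8, 6, 7]
r2 m[φ4→J] = [3, 3, 9, 3]
r2 m[φ5→H] = [9, 8, 8, 5]
r2 m[φ6→H] = [5, 8, 1, 9]
r2 m[K→φ0] = [1, 1, 1, 1]
r2 m[H→φ2] = [270, 512, 48, 315]
r2 m[H→φ3] = [405, 576, 56, 405]
r2 m[H→φ5] = [270, 576, 42, 567]
r2 m[H→φ6] = [486, 576, 336, 315]
r2 m[S→φ1] = [1, 1, 1, 1]
r2 m[D→φ0] = [72, 72, 81, 56]
r2 m[D→φ1] = [54, 81, 72, 63]
r2 m[D→φ2] = [48, 72, 72, 72]
r2 m[J→φ2] = [3, 3, 9, 3]
r2 m[J→φ4] = [9, 9, 7, 9]
r3 m[φ0→K] = [648, 432, 504, 648]
r3 m[φ0→D] = [6, 9, 8, 9]
r3 m[φ1→S] = [648, 504, 504, 432]
r3 m[φ1→D] = [8, 8, 9, 8]
r3 m[φ2→H] = [3888, 4536, 3240, 4536]
r3 m[φ2→D] = [32256, 32256, 19845, 18432]
r3 m[φ2→J] = [221184, 258048, 258048, 204120]
r3 m[φ3→H] = [6, 8, 6, 7]
r3 m[φ4→J] = [3, 3, 9, 3]
r3 m[φ5→H] = [9, 8, 8, 5]
r3 m[φ6→H] = [5, 8, 1, 9]
r3 m[K→φ0] = [1, 1, 1, 1]
r3 m[H→φ2] = [270, 512, 48, 315]
r3 m[H→φ3] = [405, 576, 56, 405]
r3 m[H→φ5] = [270, 576, 42, 567]
r3 m[H→φ6] = [486, 576, 336, 315]
r3 m[S→φ1] = [1, 1, 1, 1]
r3 m[D→φ0] = [72, 72, 81, 56]
r3 m[D→φ1] = [54, 81, 72, 63]
r3 m[D→φ2] = [48, 72, 72, 72]
r3 m[J→φ2] = [3, 3, 9, 3]
r3 m[J→φ4] = [9, 9, 7, 9]
r4 m[φ0→K] = [648, 432, 504, 648]
r4 m[φ0→D] = [6, 9, 8, 9]
r4 m[φ1→S] = [648, 504, 504, 432]
r4 m[φ1→D] = [8, 8, 9, 8]
r4 m[φ2→H] = [3888, 4536, 3240, 4536]
r4 m[φ2→D] = [32256, 32256, 19845, 18432]
r4 m[φ2→J] = [221184, 258048, 258048, 204120]
r4 m[φ3→H] = [6, 8, 6, 7]
r4 m[φ4→J] = [3, 3, 9, 3]
r4 m[φ5→H] = [9, 8, 8, 5]
r4 m[φ6→H] = [5, 8, 1, 9]
r4 m[K→φ0] = [1, 1, 1, 1]
r4 m[H→φ2] = [270, 512, 48, 315]
r4 m[H→φ3] = [174960, 290304, 25920, 204120]
r4 m[H→φ5] = [116640, 290304, 19440, 285768]
r4 m[H→φ6] = [209952, 290304, 155520, 158760]
r4 m[S→φ1] = [1, 1, 1, 1]
r4 m[D→φ0] = [258048, 258048, 178605, 147456]
r4 m[D→φ1] = [193536, 290304, 158760, 165888]
r4 m[D→φ2] = [48, 72, 72, 72]
r4 m[J→φ2] = [3, 3, 9, 3]
r4 m[J→φ4] = [221184, 258048, 258048, 204120]
r5 m[φ0→K] = [2322432, 1548288, 1327104, 2322432]
r5 m[φ0→D] = [6, 9, 8, 9]
r5 m[φ1→S] = [2322432, 1327104, 1741824, 1548288]
r5 m[φ1→D] = [8, 8, 9, 8]
r5 m[φ2→H] = [3888, 4536, 3240, 4536]
r5 m[φ2→D] = [32256, 32256, 19845, 18432]
r5 m[φ2→J] = [221184, 258048, 258048, 204120]
r5 m[φ3→H] = [6, 8, 6, 7]
r5 m[φ4→J] = [3, 3, 9, 3]
r5 m[φ5→H] = [9, 8, 8, 5]
r5 m[φ6→H] = [5, 8, 1, 9]
r5 m[K→φ0] = [1, 1, 1, 1]
r5 m[H→φ2] = [270, 512, 48, 315]
r5 m[H→φ3] = [174960, 290304, 25920, 204120]
r5 m[H→φ5] = [116640, 290304, 19440, 285768]
r5 m[H→φ6] = [209952, 290304, 155520, 158760]
r5 m[S→φ1] = [1, 1, 1, 1]
r5 m[D→φ0] = [258048, 258048, 178605, 147456]
r5 m[D→φ1] = [193536, 290304, 158760, 165888]
r5 m[D→φ2] = [48, 72, 72, 72]
r5 m[J→φ2] = [3, 3, 9, 3]
r5 m[J→φ4] = [221184, 258048, 258048, 204120]
r6 m[φ0→K] = [2322432, 1548288, 1327104, 2322432]
r6 m[φ0→D] = [6, 9, 8, 9]
r6 m[φ1→S] = [2322432, 1327104, 1741824, 1548288]
r6 m[φ1→D] = [8, 8, 9, 8]
r6 m[φ2→H] = [3888, 4536, 3240, 4536]
r6 m[φ2→D] = [32256, 32256, 19845, 18432]
r6 m[φ2→J] = [221184, 258048, 258048, 204120]
r6 m[φ3→H] = [6, 8, 6, 7]
r6 m[φ4→J] = [3, 3, 9, 3]
r6 m[φ5→H] = [9, 8, 8, 5]
r6 m[φ6→H] = [5, 8, 1, 9]
r6 m[K→φ0] = [1, 1, 1, 1]
r6 m[H→φ2] = [270, 512, 48, 315]
r6 m[H→φ3] = [174960, 290304, 25920, 204120]
r6 m[H→φ5] = [116640, 290304, 19440, 285768]
r6 m[H→φ6] = [209952, 290304, 155520, 158760]
r6 m[S→φ1] = [1, 1, 1, 1]
r6 m[D→φ0] = [258048, 258048, 178605, 147456]
r6 m[D→φ1] = [193536, 290304, 158760, 165888]
r6 m[D→φ2] = [48, 72, 72, 72]
r6 m[J→φ2] = [3, 3, 9, 3]
r6 m[J→φ4] = [221184, 258048, 258048, 204120]
fixed point reached at round 6
traceback from K: (K=0, H=1, S=0, D=1, J=2), score=2322432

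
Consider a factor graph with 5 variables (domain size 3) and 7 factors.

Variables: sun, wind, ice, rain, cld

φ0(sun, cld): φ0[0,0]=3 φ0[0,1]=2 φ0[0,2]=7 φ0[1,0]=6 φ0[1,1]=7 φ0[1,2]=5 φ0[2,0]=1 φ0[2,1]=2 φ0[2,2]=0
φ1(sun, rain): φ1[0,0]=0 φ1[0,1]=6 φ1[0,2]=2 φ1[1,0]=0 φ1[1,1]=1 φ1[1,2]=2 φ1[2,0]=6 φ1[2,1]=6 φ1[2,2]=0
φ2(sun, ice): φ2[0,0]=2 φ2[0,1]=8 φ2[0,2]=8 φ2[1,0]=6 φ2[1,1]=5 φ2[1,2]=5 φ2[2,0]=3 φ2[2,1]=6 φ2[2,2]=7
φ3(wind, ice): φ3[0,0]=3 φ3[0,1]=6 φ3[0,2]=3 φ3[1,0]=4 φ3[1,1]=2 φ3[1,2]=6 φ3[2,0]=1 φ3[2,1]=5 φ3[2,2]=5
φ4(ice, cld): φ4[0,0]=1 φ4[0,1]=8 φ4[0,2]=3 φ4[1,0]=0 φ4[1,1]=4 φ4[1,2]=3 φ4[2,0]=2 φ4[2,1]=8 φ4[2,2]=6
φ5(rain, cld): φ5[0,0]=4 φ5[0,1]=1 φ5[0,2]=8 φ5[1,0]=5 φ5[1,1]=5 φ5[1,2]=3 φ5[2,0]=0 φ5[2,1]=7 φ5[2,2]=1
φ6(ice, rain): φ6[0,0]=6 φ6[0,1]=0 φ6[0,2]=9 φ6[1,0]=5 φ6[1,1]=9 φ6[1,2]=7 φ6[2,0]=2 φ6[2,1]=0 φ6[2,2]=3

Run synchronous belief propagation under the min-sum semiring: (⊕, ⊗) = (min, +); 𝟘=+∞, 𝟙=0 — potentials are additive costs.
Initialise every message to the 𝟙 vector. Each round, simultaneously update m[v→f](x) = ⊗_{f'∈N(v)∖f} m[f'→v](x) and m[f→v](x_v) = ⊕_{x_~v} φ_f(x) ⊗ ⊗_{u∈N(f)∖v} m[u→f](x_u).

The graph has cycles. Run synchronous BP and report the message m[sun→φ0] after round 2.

message @ round 2 = [2, 5, 3]

init: all messages = 𝟙 over 3 values
r1 m[φ0→sun] = [2, 5, 0]
r1 m[φ0→cld] = [1, 2, 0]
r1 m[φ1→sun] = [0, 0, 0]
r1 m[φ1→rain] = [0, 1, 0]
r1 m[φ2→sun] = [2, 5, 3]
r1 m[φ2→ice] = [2, 5, 5]
r1 m[φ3→wind] = [3, 2, 1]
r1 m[φ3→ice] = [1, 2, 3]
r1 m[φ4→ice] = [1, 0, 2]
r1 m[φ4→cld] = [0, 4, 3]
r1 m[φ5→rain] = [1, 3, 0]
r1 m[φ5→cld] = [0, 1, 1]
r1 m[φ6→ice] = [0, 5, 0]
r1 m[φ6→rain] = [2, 0, 3]
r1 m[sun→φ0] = [0, 0, 0]
r1 m[sun→φ1] = [0, 0, 0]
r1 m[sun→φ2] = [0, 0, 0]
r1 m[wind→φ3] = [0, 0, 0]
r1 m[ice→φ2] = [0, 0, 0]
r1 m[ice→φ3] = [0, 0, 0]
r1 m[ice→φ4] = [0, 0, 0]
r1 m[ice→φ6] = [0, 0, 0]
r1 m[rain→φ1] = [0, 0, 0]
r1 m[rain→φ5] = [0, 0, 0]
r1 m[rain→φ6] = [0, 0, 0]
r1 m[cld→φ0] = [0, 0, 0]
r1 m[cld→φ4] = [0, 0, 0]
r1 m[cld→φ5] = [0, 0, 0]
r2 m[φ0→sun] = [2, 5, 0]
r2 m[φ0→cld] = [1, 2, 0]
r2 m[φ1→sun] = [0, 0, 0]
r2 m[φ1→rain] = [0, 1, 0]
r2 m[φ2→sun] = [2, 5, 3]
r2 m[φ2→ice] = [2, 5, 5]
r2 m[φ3→wind] = [3, 2, 1]
r2 m[φ3→ice] = [1, 2, 3]
r2 m[φ4→ice] = [1, 0, 2]
r2 m[φ4→cld] = [0, 4, 3]
r2 m[φ5→rain] = [1, 3, 0]
r2 m[φ5→cld] = [0, 1, 1]
r2 m[φ6→ice] = [0, 5, 0]
r2 m[φ6→rain] = [2, 0, 3]
r2 m[sun→φ0] = [2, 5, 3]
r2 m[sun→φ1] = [4, 10, 3]
r2 m[sun→φ2] = [2, 5, 0]
r2 m[wind→φ3] = [0, 0, 0]
r2 m[ice→φ2] = [2, 7, 5]
r2 m[ice→φ3] = [3, 10, 7]
r2 m[ice→φ4] = [3, 12, 8]
r2 m[ice→φ6] = [4, 7, 10]
r2 m[rain→φ1] = [3, 3, 3]
r2 m[rain→φ5] = [2, 1, 3]
r2 m[rain→φ6] = [1, 4, 0]
r2 m[cld→φ0] = [0, 5, 4]
r2 m[cld→φ4] = [1, 3, 1]
r2 m[cld→φ5] = [1, 6, 3]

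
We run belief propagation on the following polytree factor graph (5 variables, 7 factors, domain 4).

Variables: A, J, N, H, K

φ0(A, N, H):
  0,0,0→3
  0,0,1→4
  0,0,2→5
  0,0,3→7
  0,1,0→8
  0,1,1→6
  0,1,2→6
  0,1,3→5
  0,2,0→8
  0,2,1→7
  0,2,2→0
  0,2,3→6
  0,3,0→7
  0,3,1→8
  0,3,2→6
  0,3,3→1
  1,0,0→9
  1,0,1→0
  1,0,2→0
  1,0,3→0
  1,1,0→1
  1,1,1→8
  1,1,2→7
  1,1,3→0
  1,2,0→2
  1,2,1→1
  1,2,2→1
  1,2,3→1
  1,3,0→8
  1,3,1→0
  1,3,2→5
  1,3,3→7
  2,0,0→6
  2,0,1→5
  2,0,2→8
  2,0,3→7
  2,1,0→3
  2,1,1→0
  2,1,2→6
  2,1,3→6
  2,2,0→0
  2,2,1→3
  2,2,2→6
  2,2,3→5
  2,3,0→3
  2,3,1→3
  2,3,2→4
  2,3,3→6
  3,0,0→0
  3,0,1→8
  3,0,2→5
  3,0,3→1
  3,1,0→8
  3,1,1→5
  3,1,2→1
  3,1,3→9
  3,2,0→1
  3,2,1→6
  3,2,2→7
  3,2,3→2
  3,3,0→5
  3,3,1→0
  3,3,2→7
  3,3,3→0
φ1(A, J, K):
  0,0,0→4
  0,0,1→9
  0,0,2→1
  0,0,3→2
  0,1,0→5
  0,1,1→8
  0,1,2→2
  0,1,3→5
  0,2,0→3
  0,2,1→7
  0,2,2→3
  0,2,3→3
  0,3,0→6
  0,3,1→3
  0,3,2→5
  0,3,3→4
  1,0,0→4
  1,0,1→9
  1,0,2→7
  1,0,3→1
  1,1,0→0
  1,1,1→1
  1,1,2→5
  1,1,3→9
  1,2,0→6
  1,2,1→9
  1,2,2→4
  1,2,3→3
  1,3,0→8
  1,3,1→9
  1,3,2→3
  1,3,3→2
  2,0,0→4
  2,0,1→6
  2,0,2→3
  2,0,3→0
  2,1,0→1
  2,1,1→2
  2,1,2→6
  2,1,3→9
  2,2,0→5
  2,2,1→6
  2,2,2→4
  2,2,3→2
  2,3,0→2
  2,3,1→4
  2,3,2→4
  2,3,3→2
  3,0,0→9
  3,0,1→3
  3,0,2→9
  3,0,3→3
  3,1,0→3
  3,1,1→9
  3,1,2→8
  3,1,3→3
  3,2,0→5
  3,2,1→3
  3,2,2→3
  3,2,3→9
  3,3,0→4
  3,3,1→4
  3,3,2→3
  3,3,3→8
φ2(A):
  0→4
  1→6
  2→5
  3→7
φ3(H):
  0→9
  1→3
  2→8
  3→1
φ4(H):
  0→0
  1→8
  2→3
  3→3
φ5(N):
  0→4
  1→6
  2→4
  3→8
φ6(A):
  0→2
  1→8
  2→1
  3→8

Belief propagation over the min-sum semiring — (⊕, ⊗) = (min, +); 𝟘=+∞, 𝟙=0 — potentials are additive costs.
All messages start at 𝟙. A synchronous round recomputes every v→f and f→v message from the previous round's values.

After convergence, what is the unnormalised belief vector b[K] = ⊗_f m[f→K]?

init: all messages = 𝟙 over 4 values
r1 m[φ0→A] = [0, 0, 0, 0]
r1 m[φ0→N] = [0, 0, 0, 0]
r1 m[φ0→H] = [0, 0, 0, 0]
r1 m[φ1→A] = [1, 0, 0, 3]
r1 m[φ1→J] = [0, 0, 2, 2]
r1 m[φ1→K] = [0, 1, 1, 0]
r1 m[φ2→A] = [4, 6, 5, 7]
r1 m[φ3→H] = [9, 3, 8, 1]
r1 m[φ4→H] = [0, 8, 3, 3]
r1 m[φ5→N] = [4, 6, 4, 8]
r1 m[φ6→A] = [2, 8, 1, 8]
r1 m[A→φ0] = [0, 0, 0, 0]
r1 m[A→φ1] = [0, 0, 0, 0]
r1 m[A→φ2] = [0, 0, 0, 0]
r1 m[A→φ6] = [0, 0, 0, 0]
r1 m[J→φ1] = [0, 0, 0, 0]
r1 m[N→φ0] = [0, 0, 0, 0]
r1 m[N→φ5] = [0, 0, 0, 0]
r1 m[H→φ0] = [0, 0, 0, 0]
r1 m[H→φ3] = [0, 0, 0, 0]
r1 m[H→φ4] = [0, 0, 0, 0]
r1 m[K→φ1] = [0, 0, 0, 0]
r2 m[φ0→A] = [0, 0, 0, 0]
r2 m[φ0→N] = [0, 0, 0, 0]
r2 m[φ0→H] = [0, 0, 0, 0]
r2 m[φ1→A] = [1, 0, 0, 3]
r2 m[φ1→J] = [0, 0, 2, 2]
r2 m[φ1→K] = [0, 1, 1, 0]
r2 m[φ2→A] = [4, 6, 5, 7]
r2 m[φ3→H] = [9, 3, 8, 1]
r2 m[φ4→H] = [0, 8, 3, 3]
r2 m[φ5→N] = [4, 6, 4, 8]
r2 m[φ6→A] = [2, 8, 1, 8]
r2 m[A→φ0] = [7, 14, 6, 18]
r2 m[A→φ1] = [6, 14, 6, 15]
r2 m[A→φ2] = [3, 8, 1, 11]
r2 m[A→φ6] = [5, 6, 5, 10]
r2 m[J→φ1] = [0, 0, 0, 0]
r2 m[N→φ0] = [4, 6, 4, 8]
r2 m[N→φ5] = [0, 0, 0, 0]
r2 m[H→φ0] = [9, 11, 11, 4]
r2 m[H→φ3] = [0, 8, 3, 3]
r2 m[H→φ4] = [9, 3, 8, 1]
r2 m[K→φ1] = [0, 0, 0, 0]
r3 m[φ0→A] = [13, 8, 13, 9]
r3 m[φ0→N] = [17, 16, 15, 12]
r3 m[φ0→H] = [10, 12, 11, 15]
r3 m[φ1→A] = [1, 0, 0, 3]
r3 m[φ1→J] = [6, 7, 8, 8]
r3 m[φ1→K] = [7, 8, 7, 6]
r3 m[φ2→A] = [4, 6, 5, 7]
r3 m[φ3→H] = [9, 3, 8, 1]
r3 m[φ4→H] = [0, 8, 3, 3]
r3 m[φ5→N] = [4, 6, 4, 8]
r3 m[φ6→A] = [2, 8, 1, 8]
r3 m[A→φ0] = [7, 14, 6, 18]
r3 m[A→φ1] = [6, 14, 6, 15]
r3 m[A→φ2] = [3, 8, 1, 11]
r3 m[A→φ6] = [5, 6, 5, 10]
r3 m[J→φ1] = [0, 0, 0, 0]
r3 m[N→φ0] = [4, 6, 4, 8]
r3 m[N→φ5] = [0, 0, 0, 0]
r3 m[H→φ0] = [9, 11, 11, 4]
r3 m[H→φ3] = [0, 8, 3, 3]
r3 m[H→φ4] = [9, 3, 8, 1]
r3 m[K→φ1] = [0, 0, 0, 0]
r4 m[φ0→A] = [13, 8, 13, 9]
r4 m[φ0→N] = [17, 16, 15, 12]
r4 m[φ0→H] = [10, 12, 11, 15]
r4 m[φ1→A] = [1, 0, 0, 3]
r4 m[φ1→J] = [6, 7, 8, 8]
r4 m[φ1→K] = [7, 8, 7, 6]
r4 m[φ2→A] = [4, 6, 5, 7]
r4 m[φ3→H] = [9, 3, 8, 1]
r4 m[φ4→H] = [0, 8, 3, 3]
r4 m[φ5→N] = [4, 6, 4, 8]
r4 m[φ6→A] = [2, 8, 1, 8]
r4 m[A→φ0] = [7, 14, 6, 18]
r4 m[A→φ1] = [19, 22, 19, 24]
r4 m[A→φ2] = [16, 16, 14, 20]
r4 m[A→φ6] = [18, 14, 18, 19]
r4 m[J→φ1] = [0, 0, 0, 0]
r4 m[N→φ0] = [4, 6, 4, 8]
r4 m[N→φ5] = [17, 16, 15, 12]
r4 m[H→φ0] = [9, 11, 11, 4]
r4 m[H→φ3] = [10, 20, 14, 18]
r4 m[H→φ4] = [19, 15, 19, 16]
r4 m[K→φ1] = [0, 0, 0, 0]
r5 m[φ0→A] = [13, 8, 13, 9]
r5 m[φ0→N] = [17, 16, 15, 12]
r5 m[φ0→H] = [10, 12, 11, 15]
r5 m[φ1→A] = [1, 0, 0, 3]
r5 m[φ1→J] = [19, 20, 21, 21]
r5 m[φ1→K] = [20, 21, 20, 19]
r5 m[φ2→A] = [4, 6, 5, 7]
r5 m[φ3→H] = [9, 3, 8, 1]
r5 m[φ4→H] = [0, 8, 3, 3]
r5 m[φ5→N] = [4, 6, 4, 8]
r5 m[φ6→A] = [2, 8, 1, 8]
r5 m[A→φ0] = [7, 14, 6, 18]
r5 m[A→φ1] = [19, 22, 19, 24]
r5 m[A→φ2] = [16, 16, 14, 20]
r5 m[A→φ6] = [18, 14, 18, 19]
r5 m[J→φ1] = [0, 0, 0, 0]
r5 m[N→φ0] = [4, 6, 4, 8]
r5 m[N→φ5] = [17, 16, 15, 12]
r5 m[H→φ0] = [9, 11, 11, 4]
r5 m[H→φ3] = [10, 20, 14, 18]
r5 m[H→φ4] = [19, 15, 19, 16]
r5 m[K→φ1] = [0, 0, 0, 0]
r6 m[φ0→A] = [13, 8, 13, 9]
r6 m[φ0→N] = [17, 16, 15, 12]
r6 m[φ0→H] = [10, 12, 11, 15]
r6 m[φ1→A] = [1, 0, 0, 3]
r6 m[φ1→J] = [19, 20, 21, 21]
r6 m[φ1→K] = [20, 21, 20, 19]
r6 m[φ2→A] = [4, 6, 5, 7]
r6 m[φ3→H] = [9, 3, 8, 1]
r6 m[φ4→H] = [0, 8, 3, 3]
r6 m[φ5→N] = [4, 6, 4, 8]
r6 m[φ6→A] = [2, 8, 1, 8]
r6 m[A→φ0] = [7, 14, 6, 18]
r6 m[A→φ1] = [19, 22, 19, 24]
r6 m[A→φ2] = [16, 16, 14, 20]
r6 m[A→φ6] = [18, 14, 18, 19]
r6 m[J→φ1] = [0, 0, 0, 0]
r6 m[N→φ0] = [4, 6, 4, 8]
r6 m[N→φ5] = [17, 16, 15, 12]
r6 m[H→φ0] = [9, 11, 11, 4]
r6 m[H→φ3] = [10, 20, 14, 18]
r6 m[H→φ4] = [19, 15, 19, 16]
r6 m[K→φ1] = [0, 0, 0, 0]
fixed point reached at round 6
b[K] = ⊗ incoming = [20, 21, 20, 19]

b[K] = [20, 21, 20, 19]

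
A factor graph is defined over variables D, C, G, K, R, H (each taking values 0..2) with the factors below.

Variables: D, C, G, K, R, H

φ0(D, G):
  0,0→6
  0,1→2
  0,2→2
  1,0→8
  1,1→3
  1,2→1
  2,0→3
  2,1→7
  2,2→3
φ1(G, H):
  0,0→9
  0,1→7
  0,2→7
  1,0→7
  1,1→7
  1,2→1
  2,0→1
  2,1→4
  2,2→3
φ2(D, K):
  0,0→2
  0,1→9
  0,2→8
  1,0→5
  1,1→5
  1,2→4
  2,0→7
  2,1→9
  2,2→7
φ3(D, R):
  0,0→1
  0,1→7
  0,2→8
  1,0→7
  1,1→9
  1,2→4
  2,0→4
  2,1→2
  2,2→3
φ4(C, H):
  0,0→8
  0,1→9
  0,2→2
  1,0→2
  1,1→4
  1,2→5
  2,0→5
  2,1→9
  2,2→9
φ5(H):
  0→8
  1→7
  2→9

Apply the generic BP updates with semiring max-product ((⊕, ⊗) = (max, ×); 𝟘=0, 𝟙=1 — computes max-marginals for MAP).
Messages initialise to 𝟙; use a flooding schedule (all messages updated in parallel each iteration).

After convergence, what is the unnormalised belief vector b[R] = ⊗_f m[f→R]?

b[R] = [161280, 217728, 248832]

init: all messages = 𝟙 over 3 values
r1 m[φ0→D] = [6, 8, 7]
r1 m[φ0→G] = [8, 7, 3]
r1 m[φ1→G] = [9, 7, 4]
r1 m[φ1→H] = [9, 7, 7]
r1 m[φ2→D] = [9, 5, 9]
r1 m[φ2→K] = [7, 9, 8]
r1 m[φ3→D] = [8, 9, 4]
r1 m[φ3→R] = [7, 9, 8]
r1 m[φ4→C] = [9, 5, 9]
r1 m[φ4→H] = [8, 9, 9]
r1 m[φ5→H] = [8, 7, 9]
r1 m[D→φ0] = [1, 1, 1]
r1 m[D→φ2] = [1, 1, 1]
r1 m[D→φ3] = [1, 1, 1]
r1 m[C→φ4] = [1, 1, 1]
r1 m[G→φ0] = [1, 1, 1]
r1 m[G→φ1] = [1, 1, 1]
r1 m[K→φ2] = [1, 1, 1]
r1 m[R→φ3] = [1, 1, 1]
r1 m[H→φ1] = [1, 1, 1]
r1 m[H→φ4] = [1, 1, 1]
r1 m[H→φ5] = [1, 1, 1]
r2 m[φ0→D] = [6, 8, 7]
r2 m[φ0→G] = [8, 7, 3]
r2 m[φ1→G] = [9, 7, 4]
r2 m[φ1→H] = [9, 7, 7]
r2 m[φ2→D] = [9, 5, 9]
r2 m[φ2→K] = [7, 9, 8]
r2 m[φ3→D] = [8, 9, 4]
r2 m[φ3→R] = [7, 9, 8]
r2 m[φ4→C] = [9, 5, 9]
r2 m[φ4→H] = [8, 9, 9]
r2 m[φ5→H] = [8, 7, 9]
r2 m[D→φ0] = [72, 45, 36]
r2 m[D→φ2] = [48, 72, 28]
r2 m[D→φ3] = [54, 40, 63]
r2 m[C→φ4] = [1, 1, 1]
r2 m[G→φ0] = [9, 7, 4]
r2 m[G→φ1] = [8, 7, 3]
r2 m[K→φ2] = [1, 1, 1]
r2 m[R→φ3] = [1, 1, 1]
r2 m[H→φ1] = [64, 63, 81]
r2 m[H→φ4] = [72, 49, 63]
r2 m[H→φ5] = [72, 63, 63]
r3 m[φ0→D] = [54, 72, 49]
r3 m[φ0→G] = [432, 252, 144]
r3 m[φ1→G] = [576, 448, 252]
r3 m[φ1→H] = [72, 56, 56]
r3 m[φ2→D] = [9, 5, 9]
r3 m[φ2→K] = [360, 432, 384]
r3 m[φ3→D] = [8, 9, 4]
r3 m[φ3→R] = [280, 378, 432]
r3 m[φ4→C] = [576, 315, 567]
r3 m[φ4→H] = [8, 9, 9]
r3 m[φ5→H] = [8, 7, 9]
r3 m[D→φ0] = [72, 45, 36]
r3 m[D→φ2] = [48, 72, 28]
r3 m[D→φ3] = [54, 40, 63]
r3 m[C→φ4] = [1, 1, 1]
r3 m[G→φ0] = [9, 7, 4]
r3 m[G→φ1] = [8, 7, 3]
r3 m[K→φ2] = [1, 1, 1]
r3 m[R→φ3] = [1, 1, 1]
r3 m[H→φ1] = [64, 63, 81]
r3 m[H→φ4] = [72, 49, 63]
r3 m[H→φ5] = [72, 63, 63]
r4 m[φ0→D] = [54, 72, 49]
r4 m[φ0→G] = [432, 252, 144]
r4 m[φ1→G] = [576, 448, 252]
r4 m[φ1→H] = [72, 56, 56]
r4 m[φ2→D] = [9, 5, 9]
r4 m[φ2→K] = [360, 432, 384]
r4 m[φ3→D] = [8, 9, 4]
r4 m[φ3→R] = [280, 378, 432]
r4 m[φ4→C] = [576, 315, 567]
r4 m[φ4→H] = [8, 9, 9]
r4 m[φ5→H] = [8, 7, 9]
r4 m[D→φ0] = [72, 45, 36]
r4 m[D→φ2] = [432, 648, 196]
r4 m[D→φ3] = [486, 360, 441]
r4 m[C→φ4] = [1, 1, 1]
r4 m[G→φ0] = [576, 448, 252]
r4 m[G→φ1] = [432, 252, 144]
r4 m[K→φ2] = [1, 1, 1]
r4 m[R→φ3] = [1, 1, 1]
r4 m[H→φ1] = [64, 63, 81]
r4 m[H→φ4] = [576, 392, 504]
r4 m[H→φ5] = [576, 504, 504]
r5 m[φ0→D] = [3456, 4608, 3136]
r5 m[φ0→G] = [432, 252, 144]
r5 m[φ1→G] = [576, 448, 252]
r5 m[φ1→H] = [3888, 3024, 3024]
r5 m[φ2→D] = [9, 5, 9]
r5 m[φ2→K] = [3240, 3888, 3456]
r5 m[φ3→D] = [8, 9, 4]
r5 m[φ3→R] = [2520, 3402, 3888]
r5 m[φ4→C] = [4608, 2520, 4536]
r5 m[φ4→H] = [8, 9, 9]
r5 m[φ5→H] = [8, 7, 9]
r5 m[D→φ0] = [72, 45, 36]
r5 m[D→φ2] = [432, 648, 196]
r5 m[D→φ3] = [486, 360, 441]
r5 m[C→φ4] = [1, 1, 1]
r5 m[G→φ0] = [576, 448, 252]
r5 m[G→φ1] = [432, 252, 144]
r5 m[K→φ2] = [1, 1, 1]
r5 m[R→φ3] = [1, 1, 1]
r5 m[H→φ1] = [64, 63, 81]
r5 m[H→φ4] = [576, 392, 504]
r5 m[H→φ5] = [576, 504, 504]
r6 m[φ0→D] = [3456, 4608, 3136]
r6 m[φ0→G] = [432, 252, 144]
r6 m[φ1→G] = [576, 448, 252]
r6 m[φ1→H] = [3888, 3024, 3024]
r6 m[φ2→D] = [9, 5, 9]
r6 m[φ2→K] = [3240, 3888, 3456]
r6 m[φ3→D] = [8, 9, 4]
r6 m[φ3→R] = [2520, 3402, 3888]
r6 m[φ4→C] = [4608, 2520, 4536]
r6 m[φ4→H] = [8, 9, 9]
r6 m[φ5→H] = [8, 7, 9]
r6 m[D→φ0] = [72, 45, 36]
r6 m[D→φ2] = [27648, 41472, 12544]
r6 m[D→φ3] = [31104, 23040, 28224]
r6 m[C→φ4] = [1, 1, 1]
r6 m[G→φ0] = [576, 448, 252]
r6 m[G→φ1] = [432, 252, 144]
r6 m[K→φ2] = [1, 1, 1]
r6 m[R→φ3] = [1, 1, 1]
r6 m[H→φ1] = [64, 63, 81]
r6 m[H→φ4] = [31104, 21168, 27216]
r6 m[H→φ5] = [31104, 27216, 27216]
r7 m[φ0→D] = [3456, 4608, 3136]
r7 m[φ0→G] = [432, 252, 144]
r7 m[φ1→G] = [576, 448, 252]
r7 m[φ1→H] = [3888, 3024, 3024]
r7 m[φ2→D] = [9, 5, 9]
r7 m[φ2→K] = [207360, 248832, 221184]
r7 m[φ3→D] = [8, 9, 4]
r7 m[φ3→R] = [161280, 217728, 248832]
r7 m[φ4→C] = [248832, 136080, 244944]
r7 m[φ4→H] = [8, 9, 9]
r7 m[φ5→H] = [8, 7, 9]
r7 m[D→φ0] = [72, 45, 36]
r7 m[D→φ2] = [27648, 41472, 12544]
r7 m[D→φ3] = [31104, 23040, 28224]
r7 m[C→φ4] = [1, 1, 1]
r7 m[G→φ0] = [576, 448, 252]
r7 m[G→φ1] = [432, 252, 144]
r7 m[K→φ2] = [1, 1, 1]
r7 m[R→φ3] = [1, 1, 1]
r7 m[H→φ1] = [64, 63, 81]
r7 m[H→φ4] = [31104, 21168, 27216]
r7 m[H→φ5] = [31104, 27216, 27216]
r8 m[φ0→D] = [3456, 4608, 3136]
r8 m[φ0→G] = [432, 252, 144]
r8 m[φ1→G] = [576, 448, 252]
r8 m[φ1→H] = [3888, 3024, 3024]
r8 m[φ2→D] = [9, 5, 9]
r8 m[φ2→K] = [207360, 248832, 221184]
r8 m[φ3→D] = [8, 9, 4]
r8 m[φ3→R] = [161280, 217728, 248832]
r8 m[φ4→C] = [248832, 136080, 244944]
r8 m[φ4→H] = [8, 9, 9]
r8 m[φ5→H] = [8, 7, 9]
r8 m[D→φ0] = [72, 45, 36]
r8 m[D→φ2] = [27648, 41472, 12544]
r8 m[D→φ3] = [31104, 23040, 28224]
r8 m[C→φ4] = [1, 1, 1]
r8 m[G→φ0] = [576, 448, 252]
r8 m[G→φ1] = [432, 252, 144]
r8 m[K→φ2] = [1, 1, 1]
r8 m[R→φ3] = [1, 1, 1]
r8 m[H→φ1] = [64, 63, 81]
r8 m[H→φ4] = [31104, 21168, 27216]
r8 m[H→φ5] = [31104, 27216, 27216]
fixed point reached at round 8
b[R] = ⊗ incoming = [161280, 217728, 248832]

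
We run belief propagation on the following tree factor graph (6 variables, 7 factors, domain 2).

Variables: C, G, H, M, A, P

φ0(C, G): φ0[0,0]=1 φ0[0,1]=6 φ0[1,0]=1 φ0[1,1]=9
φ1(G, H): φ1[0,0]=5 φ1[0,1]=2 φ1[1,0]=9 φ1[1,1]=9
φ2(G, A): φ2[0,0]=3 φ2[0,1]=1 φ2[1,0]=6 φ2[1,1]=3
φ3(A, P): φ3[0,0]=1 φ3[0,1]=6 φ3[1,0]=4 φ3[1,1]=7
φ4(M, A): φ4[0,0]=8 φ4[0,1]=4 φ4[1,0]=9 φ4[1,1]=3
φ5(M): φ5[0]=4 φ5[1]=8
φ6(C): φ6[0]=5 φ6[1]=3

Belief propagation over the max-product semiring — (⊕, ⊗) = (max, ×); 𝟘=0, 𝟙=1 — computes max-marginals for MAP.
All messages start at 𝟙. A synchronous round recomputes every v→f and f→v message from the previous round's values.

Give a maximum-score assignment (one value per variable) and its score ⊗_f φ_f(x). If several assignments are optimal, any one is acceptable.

assignment: (C=0, G=1, H=0, M=1, A=0, P=1); score = 699840

init: all messages = 𝟙 over 2 values
r1 m[φ0→C] = [6, 9]
r1 m[φ0→G] = [1, 9]
r1 m[φ1→G] = [5, 9]
r1 m[φ1→H] = [9, 9]
r1 m[φ2→G] = [3, 6]
r1 m[φ2→A] = [6, 3]
r1 m[φ3→A] = [6, 7]
r1 m[φ3→P] = [4, 7]
r1 m[φ4→M] = [8, 9]
r1 m[φ4→A] = [9, 4]
r1 m[φ5→M] = [4, 8]
r1 m[φ6→C] = [5, 3]
r1 m[C→φ0] = [1, 1]
r1 m[C→φ6] = [1, 1]
r1 m[G→φ0] = [1, 1]
r1 m[G→φ1] = [1, 1]
r1 m[G→φ2] = [1, 1]
r1 m[H→φ1] = [1, 1]
r1 m[M→φ4] = [1, 1]
r1 m[M→φ5] = [1, 1]
r1 m[A→φ2] = [1, 1]
r1 m[A→φ3] = [1, 1]
r1 m[A→φ4] = [1, 1]
r1 m[P→φ3] = [1, 1]
r2 m[φ0→C] = [6, 9]
r2 m[φ0→G] = [1, 9]
r2 m[φ1→G] = [5, 9]
r2 m[φ1→H] = [9, 9]
r2 m[φ2→G] = [3, 6]
r2 m[φ2→A] = [6, 3]
r2 m[φ3→A] = [6, 7]
r2 m[φ3→P] = [4, 7]
r2 m[φ4→M] = [8, 9]
r2 m[φ4→A] = [9, 4]
r2 m[φ5→M] = [4, 8]
r2 m[φ6→C] = [5, 3]
r2 m[C→φ0] = [5, 3]
r2 m[C→φ6] = [6, 9]
r2 m[G→φ0] = [15, 54]
r2 m[G→φ1] = [3, 54]
r2 m[G→φ2] = [5, 81]
r2 m[H→φ1] = [1, 1]
r2 m[M→φ4] = [4, 8]
r2 m[M→φ5] = [8, 9]
r2 m[A→φ2] = [54, 28]
r2 m[A→φ3] = [54, 12]
r2 m[A→φ4] = [36, 21]
r2 m[P→φ3] = [1, 1]
r3 m[φ0→C] = [324, 486]
r3 m[φ0→G] = [5, 30]
r3 m[φ1→G] = [5, 9]
r3 m[φ1→H] = [486, 486]
r3 m[φ2→G] = [162, 324]
r3 m[φ2→A] = [486, 243]
r3 m[φ3→A] = [6, 7]
r3 m[φ3→P] = [54, 324]
r3 m[φ4→M] = [288, 324]
r3 m[φ4→A] = [72, 24]
r3 m[φ5→M] = [4, 8]
r3 m[φ6→C] = [5, 3]
r3 m[C→φ0] = [5, 3]
r3 m[C→φ6] = [6, 9]
r3 m[G→φ0] = [15, 54]
r3 m[G→φ1] = [3, 54]
r3 m[G→φ2] = [5, 81]
r3 m[H→φ1] = [1, 1]
r3 m[M→φ4] = [4, 8]
r3 m[M→φ5] = [8, 9]
r3 m[A→φ2] = [54, 28]
r3 m[A→φ3] = [54, 12]
r3 m[A→φ4] = [36, 21]
r3 m[P→φ3] = [1, 1]
r4 m[φ0→C] = [324, 486]
r4 m[φ0→G] = [5, 30]
r4 m[φ1→G] = [5, 9]
r4 m[φ1→H] = [486, 486]
r4 m[φ2→G] = [162, 324]
r4 m[φ2→A] = [486, 243]
r4 m[φ3→A] = [6, 7]
r4 m[φ3→P] = [54, 324]
r4 m[φ4→M] = [288, 324]
r4 m[φ4→A] = [72, 24]
r4 m[φ5→M] = [4, 8]
r4 m[φ6→C] = [5, 3]
r4 m[C→φ0] = [5, 3]
r4 m[C→φ6] = [324, 486]
r4 m[G→φ0] = [810, 2916]
r4 m[G→φ1] = [810, 9720]
r4 m[G→φ2] = [25, 270]
r4 m[H→φ1] = [1, 1]
r4 m[M→φ4] = [4, 8]
r4 m[M→φ5] = [288, 324]
r4 m[A→φ2] = [432, 168]
r4 m[A→φ3] = [34992, 5832]
r4 m[A→φ4] = [2916, 1701]
r4 m[P→φ3] = [1, 1]
r5 m[φ0→C] = [17496, 26244]
r5 m[φ0→G] = [5, 30]
r5 m[φ1→G] = [5, 9]
r5 m[φ1→H] = [87480, 87480]
r5 m[φ2→G] = [1296, 2592]
r5 m[φ2→A] = [1620, 810]
r5 m[φ3→A] = [6, 7]
r5 m[φ3→P] = [34992, 209952]
r5 m[φ4→M] = [23328, 26244]
r5 m[φ4→A] = [72, 24]
r5 m[φ5→M] = [4, 8]
r5 m[φ6→C] = [5, 3]
r5 m[C→φ0] = [5, 3]
r5 m[C→φ6] = [324, 486]
r5 m[G→φ0] = [810, 2916]
r5 m[G→φ1] = [810, 9720]
r5 m[G→φ2] = [25, 270]
r5 m[H→φ1] = [1, 1]
r5 m[M→φ4] = [4, 8]
r5 m[M→φ5] = [288, 324]
r5 m[A→φ2] = [432, 168]
r5 m[A→φ3] = [34992, 5832]
r5 m[A→φ4] = [2916, 1701]
r5 m[P→φ3] = [1, 1]
r6 m[φ0→C] = [17496, 26244]
r6 m[φ0→G] = [5, 30]
r6 m[φ1→G] = [5, 9]
r6 m[φ1→H] = [87480, 87480]
r6 m[φ2→G] = [1296, 2592]
r6 m[φ2→A] = [1620, 810]
r6 m[φ3→A] = [6, 7]
r6 m[φ3→P] = [34992, 209952]
r6 m[φ4→M] = [23328, 26244]
r6 m[φ4→A] = [72, 24]
r6 m[φ5→M] = [4, 8]
r6 m[φ6→C] = [5, 3]
r6 m[C→φ0] = [5, 3]
r6 m[C→φ6] = [17496, 26244]
r6 m[G→φ0] = [6480, 23328]
r6 m[G→φ1] = [6480, 77760]
r6 m[G→φ2] = [25, 270]
r6 m[H→φ1] = [1, 1]
r6 m[M→φ4] = [4, 8]
r6 m[M→φ5] = [23328, 26244]
r6 m[A→φ2] = [432, 168]
r6 m[A→φ3] = [116640, 19440]
r6 m[A→φ4] = [9720, 5670]
r6 m[P→φ3] = [1, 1]
r7 m[φ0→C] = [139968, 209952]
r7 m[φ0→G] = [5, 30]
r7 m[φ1→G] = [5, 9]
r7 m[φ1→H] = [699840, 699840]
r7 m[φ2→G] = [1296, 2592]
r7 m[φ2→A] = [1620, 810]
r7 m[φ3→A] = [6, 7]
r7 m[φ3→P] = [116640, 699840]
r7 m[φ4→M] = [77760, 87480]
r7 m[φ4→A] = [72, 24]
r7 m[φ5→M] = [4, 8]
r7 m[φ6→C] = [5, 3]
r7 m[C→φ0] = [5, 3]
r7 m[C→φ6] = [17496, 26244]
r7 m[G→φ0] = [6480, 23328]
r7 m[G→φ1] = [6480, 77760]
r7 m[G→φ2] = [25, 270]
r7 m[H→φ1] = [1, 1]
r7 m[M→φ4] = [4, 8]
r7 m[M→φ5] = [23328, 26244]
r7 m[A→φ2] = [432, 168]
r7 m[A→φ3] = [116640, 19440]
r7 m[A→φ4] = [9720, 5670]
r7 m[P→φ3] = [1, 1]
r8 m[φ0→C] = [139968, 209952]
r8 m[φ0→G] = [5, 30]
r8 m[φ1→G] = [5, 9]
r8 m[φ1→H] = [699840, 699840]
r8 m[φ2→G] = [1296, 2592]
r8 m[φ2→A] = [1620, 810]
r8 m[φ3→A] = [6, 7]
r8 m[φ3→P] = [116640, 699840]
r8 m[φ4→M] = [77760, 87480]
r8 m[φ4→A] = [72, 24]
r8 m[φ5→M] = [4, 8]
r8 m[φ6→C] = [5, 3]
r8 m[C→φ0] = [5, 3]
r8 m[C→φ6] = [139968, 209952]
r8 m[G→φ0] = [6480, 23328]
r8 m[G→φ1] = [6480, 77760]
r8 m[G→φ2] = [25, 270]
r8 m[H→φ1] = [1, 1]
r8 m[M→φ4] = [4, 8]
r8 m[M→φ5] = [77760, 87480]
r8 m[A→φ2] = [432, 168]
r8 m[A→φ3] = [116640, 19440]
r8 m[A→φ4] = [9720, 5670]
r8 m[P→φ3] = [1, 1]
r9 m[φ0→C] = [139968, 209952]
r9 m[φ0→G] = [5, 30]
r9 m[φ1→G] = [5, 9]
r9 m[φ1→H] = [699840, 699840]
r9 m[φ2→G] = [1296, 2592]
r9 m[φ2→A] = [1620, 810]
r9 m[φ3→A] = [6, 7]
r9 m[φ3→P] = [116640, 699840]
r9 m[φ4→M] = [77760, 87480]
r9 m[φ4→A] = [72, 24]
r9 m[φ5→M] = [4, 8]
r9 m[φ6→C] = [5, 3]
r9 m[C→φ0] = [5, 3]
r9 m[C→φ6] = [139968, 209952]
r9 m[G→φ0] = [6480, 23328]
r9 m[G→φ1] = [6480, 77760]
r9 m[G→φ2] = [25, 270]
r9 m[H→φ1] = [1, 1]
r9 m[M→φ4] = [4, 8]
r9 m[M→φ5] = [77760, 87480]
r9 m[A→φ2] = [432, 168]
r9 m[A→φ3] = [116640, 19440]
r9 m[A→φ4] = [9720, 5670]
r9 m[P→φ3] = [1, 1]
fixed point reached at round 9
traceback from C: (C=0, G=1, H=0, M=1, A=0, P=1), score=699840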